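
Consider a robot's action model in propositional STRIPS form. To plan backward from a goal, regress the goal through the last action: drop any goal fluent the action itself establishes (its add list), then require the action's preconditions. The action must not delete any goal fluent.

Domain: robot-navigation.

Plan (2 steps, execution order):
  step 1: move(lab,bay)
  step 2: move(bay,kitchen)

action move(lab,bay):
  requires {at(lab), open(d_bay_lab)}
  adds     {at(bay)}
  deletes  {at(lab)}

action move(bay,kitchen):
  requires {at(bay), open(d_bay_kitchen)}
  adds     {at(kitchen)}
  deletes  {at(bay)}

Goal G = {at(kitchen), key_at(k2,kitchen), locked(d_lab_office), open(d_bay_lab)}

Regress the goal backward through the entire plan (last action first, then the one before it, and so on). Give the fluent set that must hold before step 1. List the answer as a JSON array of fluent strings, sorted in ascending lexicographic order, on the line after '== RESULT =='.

Regress step by step:
  through step 2 (move(bay,kitchen)): drop {at(kitchen)}, keep {key_at(k2,kitchen), locked(d_lab_office), open(d_bay_lab)}, require {at(bay), open(d_bay_kitchen)}
    → {at(bay), key_at(k2,kitchen), locked(d_lab_office), open(d_bay_kitchen), open(d_bay_lab)}
  through step 1 (move(lab,bay)): drop {at(bay)}, keep {key_at(k2,kitchen), locked(d_lab_office), open(d_bay_kitchen), open(d_bay_lab)}, require {at(lab), open(d_bay_lab)}
    → {at(lab), key_at(k2,kitchen), locked(d_lab_office), open(d_bay_kitchen), open(d_bay_lab)}

== RESULT ==
["at(lab)", "key_at(k2,kitchen)", "locked(d_lab_office)", "open(d_bay_kitchen)", "open(d_bay_lab)"]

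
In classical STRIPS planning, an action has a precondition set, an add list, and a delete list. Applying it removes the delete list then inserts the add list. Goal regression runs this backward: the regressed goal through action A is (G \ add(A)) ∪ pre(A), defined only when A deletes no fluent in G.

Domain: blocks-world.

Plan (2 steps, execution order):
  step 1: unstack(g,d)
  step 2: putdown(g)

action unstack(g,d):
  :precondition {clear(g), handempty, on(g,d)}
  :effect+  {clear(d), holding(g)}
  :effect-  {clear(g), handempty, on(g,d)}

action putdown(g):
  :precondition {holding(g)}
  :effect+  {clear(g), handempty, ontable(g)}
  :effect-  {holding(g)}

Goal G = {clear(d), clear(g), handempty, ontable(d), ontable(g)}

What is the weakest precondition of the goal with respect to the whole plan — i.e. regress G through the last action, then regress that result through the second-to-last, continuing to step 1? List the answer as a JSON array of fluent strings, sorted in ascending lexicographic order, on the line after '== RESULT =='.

Work backward from the goal:
  through step 2 (putdown(g)): drop {clear(g), handempty, ontable(g)}, keep {clear(d), ontable(d)}, require {holding(g)}
    → {clear(d), holding(g), ontable(d)}
  through step 1 (unstack(g,d)): drop {clear(d), holding(g)}, keep {ontable(d)}, require {clear(g), handempty, on(g,d)}
    → {clear(g), handempty, on(g,d), ontable(d)}

== RESULT ==
["clear(g)", "handempty", "on(g,d)", "ontable(d)"]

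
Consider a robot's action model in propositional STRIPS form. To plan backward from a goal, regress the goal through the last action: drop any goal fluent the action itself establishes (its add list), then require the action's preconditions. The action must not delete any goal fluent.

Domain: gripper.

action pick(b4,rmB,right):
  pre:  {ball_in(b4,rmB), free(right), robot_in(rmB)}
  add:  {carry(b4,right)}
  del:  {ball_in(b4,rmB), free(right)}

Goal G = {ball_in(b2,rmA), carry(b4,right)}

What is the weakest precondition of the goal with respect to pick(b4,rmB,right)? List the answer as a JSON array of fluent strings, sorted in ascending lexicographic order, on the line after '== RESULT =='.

Regress:
  G ∩ del = {}  (empty — regression defined)
  G \ add = {ball_in(b2,rmA), carry(b4,right)} \ {carry(b4,right)} = {ball_in(b2,rmA)}
  ∪ pre   = {ball_in(b2,rmA)} ∪ {ball_in(b4,rmB), free(right), robot_in(rmB)}
          = {ball_in(b2,rmA), ball_in(b4,rmB), free(right), robot_in(rmB)}

== RESULT ==
["ball_in(b2,rmA)", "ball_in(b4,rmB)", "free(right)", "robot_in(rmB)"]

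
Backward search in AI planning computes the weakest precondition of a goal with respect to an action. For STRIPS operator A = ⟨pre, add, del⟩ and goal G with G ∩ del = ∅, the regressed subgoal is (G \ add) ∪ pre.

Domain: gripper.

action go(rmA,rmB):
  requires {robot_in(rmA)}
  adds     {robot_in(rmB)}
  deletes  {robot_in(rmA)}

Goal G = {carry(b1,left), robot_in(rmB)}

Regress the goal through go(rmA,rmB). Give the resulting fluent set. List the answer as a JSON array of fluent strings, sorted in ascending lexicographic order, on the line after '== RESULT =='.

Compute (G \ add) ∪ pre:
  G ∩ del = {}  (empty — regression defined)
  G \ add = {carry(b1,left), robot_in(rmB)} \ {robot_in(rmB)} = {carry(b1,left)}
  ∪ pre   = {carry(b1,left)} ∪ {robot_in(rmA)}
          = {carry(b1,left), robot_in(rmA)}

== RESULT ==
["carry(b1,left)", "robot_in(rmA)"]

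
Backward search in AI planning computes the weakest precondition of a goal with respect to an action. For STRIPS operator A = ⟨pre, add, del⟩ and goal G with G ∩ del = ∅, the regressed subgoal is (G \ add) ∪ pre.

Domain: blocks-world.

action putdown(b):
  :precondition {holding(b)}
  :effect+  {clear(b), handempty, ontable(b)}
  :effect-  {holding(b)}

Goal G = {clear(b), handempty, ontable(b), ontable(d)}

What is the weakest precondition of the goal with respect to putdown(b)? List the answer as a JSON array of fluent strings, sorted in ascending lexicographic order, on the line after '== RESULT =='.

Regress:
  G ∩ del = {}  (empty — regression defined)
  G \ add = {clear(b), handempty, ontable(b), ontable(d)} \ {clear(b), handempty, ontable(b)} = {ontable(d)}
  ∪ pre   = {ontable(d)} ∪ {holding(b)}
          = {holding(b), ontable(d)}

== RESULT ==
["holding(b)", "ontable(d)"]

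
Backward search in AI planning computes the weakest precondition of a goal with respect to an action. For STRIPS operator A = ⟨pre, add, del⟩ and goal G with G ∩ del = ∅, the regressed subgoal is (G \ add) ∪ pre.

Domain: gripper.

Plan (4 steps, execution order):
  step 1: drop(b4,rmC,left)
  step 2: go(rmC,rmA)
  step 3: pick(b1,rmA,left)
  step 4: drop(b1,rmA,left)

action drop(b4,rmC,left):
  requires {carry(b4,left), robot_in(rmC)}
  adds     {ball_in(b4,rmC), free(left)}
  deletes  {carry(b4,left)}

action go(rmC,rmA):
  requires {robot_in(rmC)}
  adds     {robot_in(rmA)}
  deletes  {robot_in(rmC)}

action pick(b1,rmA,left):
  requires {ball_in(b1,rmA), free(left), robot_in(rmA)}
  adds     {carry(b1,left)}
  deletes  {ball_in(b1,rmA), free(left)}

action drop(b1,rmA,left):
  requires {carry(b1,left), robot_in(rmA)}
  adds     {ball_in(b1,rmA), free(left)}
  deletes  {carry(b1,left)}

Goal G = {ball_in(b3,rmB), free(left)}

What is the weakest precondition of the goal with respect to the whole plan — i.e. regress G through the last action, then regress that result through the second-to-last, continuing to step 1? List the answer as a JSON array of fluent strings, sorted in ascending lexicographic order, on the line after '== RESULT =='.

Work backward from the goal:
  through step 4 (drop(b1,rmA,left)): drop {free(left)}, keep {ball_in(b3,rmB)}, require {carry(b1,left), robot_in(rmA)}
    → {ball_in(b3,rmB), carry(b1,left), robot_in(rmA)}
  through step 3 (pick(b1,rmA,left)): drop {carry(b1,left)}, keep {ball_in(b3,rmB), robot_in(rmA)}, require {ball_in(b1,rmA), free(left), robot_in(rmA)}
    → {ball_in(b1,rmA), ball_in(b3,rmB), free(left), robot_in(rmA)}
  through step 2 (go(rmC,rmA)): drop {robot_in(rmA)}, keep {ball_in(b1,rmA), ball_in(b3,rmB), free(left)}, require {robot_in(rmC)}
    → {ball_in(b1,rmA), ball_in(b3,rmB), free(left), robot_in(rmC)}
  through step 1 (drop(b4,rmC,left)): drop {free(left)}, keep {ball_in(b1,rmA), ball_in(b3,rmB), robot_in(rmC)}, require {carry(b4,left), robot_in(rmC)}
    → {ball_in(b1,rmA), ball_in(b3,rmB), carry(b4,left), robot_in(rmC)}

== RESULT ==
["ball_in(b1,rmA)", "ball_in(b3,rmB)", "carry(b4,left)", "robot_in(rmC)"]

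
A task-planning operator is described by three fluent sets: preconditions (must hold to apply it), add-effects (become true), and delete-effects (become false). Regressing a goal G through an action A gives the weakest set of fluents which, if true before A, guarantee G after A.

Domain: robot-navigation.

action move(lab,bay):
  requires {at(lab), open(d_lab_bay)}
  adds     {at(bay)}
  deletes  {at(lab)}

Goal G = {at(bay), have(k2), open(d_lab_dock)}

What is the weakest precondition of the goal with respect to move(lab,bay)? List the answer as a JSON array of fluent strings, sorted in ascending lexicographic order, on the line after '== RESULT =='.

Compute (G \ add) ∪ pre:
  G ∩ del = {}  (empty — regression defined)
  G \ add = {at(bay), have(k2), open(d_lab_dock)} \ {at(bay)} = {have(k2), open(d_lab_dock)}
  ∪ pre   = {have(k2), open(d_lab_dock)} ∪ {at(lab), open(d_lab_bay)}
          = {at(lab), have(k2), open(d_lab_bay), open(d_lab_dock)}

== RESULT ==
["at(lab)", "have(k2)", "open(d_lab_bay)", "open(d_lab_dock)"]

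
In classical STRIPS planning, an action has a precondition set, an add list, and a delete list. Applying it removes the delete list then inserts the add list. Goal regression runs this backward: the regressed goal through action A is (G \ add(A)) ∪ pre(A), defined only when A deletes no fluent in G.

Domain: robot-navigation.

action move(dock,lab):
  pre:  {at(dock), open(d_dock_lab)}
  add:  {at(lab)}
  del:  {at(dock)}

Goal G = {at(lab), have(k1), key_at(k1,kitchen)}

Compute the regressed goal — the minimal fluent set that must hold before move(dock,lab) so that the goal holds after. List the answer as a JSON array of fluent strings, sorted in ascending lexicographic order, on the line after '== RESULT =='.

Regress:
  G ∩ del = {}  (empty — regression defined)
  G \ add = {at(lab), have(k1), key_at(k1,kitchen)} \ {at(lab)} = {have(k1), key_at(k1,kitchen)}
  ∪ pre   = {have(k1), key_at(k1,kitchen)} ∪ {at(dock), open(d_dock_lab)}
          = {at(dock), have(k1), key_at(k1,kitchen), open(d_dock_lab)}

== RESULT ==
["at(dock)", "have(k1)", "key_at(k1,kitchen)", "open(d_dock_lab)"]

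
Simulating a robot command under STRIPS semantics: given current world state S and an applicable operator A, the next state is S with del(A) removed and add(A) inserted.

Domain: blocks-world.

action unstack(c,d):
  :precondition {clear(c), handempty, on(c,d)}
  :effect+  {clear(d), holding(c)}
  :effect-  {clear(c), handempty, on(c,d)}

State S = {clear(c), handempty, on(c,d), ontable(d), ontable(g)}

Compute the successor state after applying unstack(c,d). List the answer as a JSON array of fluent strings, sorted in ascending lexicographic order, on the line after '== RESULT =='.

Compute (S \ del) ∪ add:
  pre ⊆ S: {clear(c), handempty, on(c,d)} ⊆ S  — applicable
  S \ del = {ontable(d), ontable(g)}
  ∪ add   = {clear(d), holding(c), ontable(d), ontable(g)}

== RESULT ==
["clear(d)", "holding(c)", "ontable(d)", "ontable(g)"]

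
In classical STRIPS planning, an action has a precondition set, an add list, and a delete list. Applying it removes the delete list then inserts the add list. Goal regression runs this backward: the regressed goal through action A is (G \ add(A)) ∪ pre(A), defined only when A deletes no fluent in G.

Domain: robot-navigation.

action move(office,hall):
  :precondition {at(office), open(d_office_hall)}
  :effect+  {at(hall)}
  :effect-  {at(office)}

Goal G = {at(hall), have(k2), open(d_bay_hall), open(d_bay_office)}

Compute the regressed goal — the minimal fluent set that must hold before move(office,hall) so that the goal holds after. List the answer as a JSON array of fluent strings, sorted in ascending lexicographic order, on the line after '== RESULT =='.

Compute (G \ add) ∪ pre:
  G ∩ del = {}  (empty — regression defined)
  G \ add = {at(hall), have(k2), open(d_bay_hall), open(d_bay_office)} \ {at(hall)} = {have(k2), open(d_bay_hall), open(d_bay_office)}
  ∪ pre   = {have(k2), open(d_bay_hall), open(d_bay_office)} ∪ {at(office), open(d_office_hall)}
          = {at(office), have(k2), open(d_bay_hall), open(d_bay_office), open(d_office_hall)}

== RESULT ==
["at(office)", "have(k2)", "open(d_bay_hall)", "open(d_bay_office)", "open(d_office_hall)"]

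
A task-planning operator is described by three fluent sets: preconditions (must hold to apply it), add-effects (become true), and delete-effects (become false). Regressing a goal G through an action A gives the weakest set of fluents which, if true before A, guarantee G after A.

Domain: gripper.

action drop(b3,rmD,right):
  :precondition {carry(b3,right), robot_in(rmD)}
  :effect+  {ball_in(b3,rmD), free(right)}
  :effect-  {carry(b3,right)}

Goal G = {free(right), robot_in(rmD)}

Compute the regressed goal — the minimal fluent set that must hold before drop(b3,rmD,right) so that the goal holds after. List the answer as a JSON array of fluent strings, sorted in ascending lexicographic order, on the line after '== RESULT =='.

Regress:
  G ∩ del = {}  (empty — regression defined)
  G \ add = {free(right), robot_in(rmD)} \ {ball_in(b3,rmD), free(right)} = {robot_in(rmD)}
  ∪ pre   = {robot_in(rmD)} ∪ {carry(b3,right), robot_in(rmD)}
          = {carry(b3,right), robot_in(rmD)}

== RESULT ==
["carry(b3,right)", "robot_in(rmD)"]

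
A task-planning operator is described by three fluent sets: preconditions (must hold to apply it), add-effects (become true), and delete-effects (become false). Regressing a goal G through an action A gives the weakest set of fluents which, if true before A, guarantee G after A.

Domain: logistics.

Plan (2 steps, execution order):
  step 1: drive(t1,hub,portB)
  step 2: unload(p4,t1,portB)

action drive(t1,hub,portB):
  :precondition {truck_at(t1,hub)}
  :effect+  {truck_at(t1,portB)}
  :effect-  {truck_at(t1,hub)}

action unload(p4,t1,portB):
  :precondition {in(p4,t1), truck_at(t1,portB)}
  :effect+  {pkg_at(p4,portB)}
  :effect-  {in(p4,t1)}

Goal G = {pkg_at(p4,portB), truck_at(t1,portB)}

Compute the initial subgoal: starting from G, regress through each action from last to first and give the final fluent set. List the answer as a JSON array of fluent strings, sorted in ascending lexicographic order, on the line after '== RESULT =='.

Regress step by step:
  through step 2 (unload(p4,t1,portB)): drop {pkg_at(p4,portB)}, keep {truck_at(t1,portB)}, require {in(p4,t1), truck_at(t1,portB)}
    → {in(p4,t1), truck_at(t1,portB)}
  through step 1 (drive(t1,hub,portB)): drop {truck_at(t1,portB)}, keep {in(p4,t1)}, require {truck_at(t1,hub)}
    → {in(p4,t1), truck_at(t1,hub)}

== RESULT ==
["in(p4,t1)", "truck_at(t1,hub)"]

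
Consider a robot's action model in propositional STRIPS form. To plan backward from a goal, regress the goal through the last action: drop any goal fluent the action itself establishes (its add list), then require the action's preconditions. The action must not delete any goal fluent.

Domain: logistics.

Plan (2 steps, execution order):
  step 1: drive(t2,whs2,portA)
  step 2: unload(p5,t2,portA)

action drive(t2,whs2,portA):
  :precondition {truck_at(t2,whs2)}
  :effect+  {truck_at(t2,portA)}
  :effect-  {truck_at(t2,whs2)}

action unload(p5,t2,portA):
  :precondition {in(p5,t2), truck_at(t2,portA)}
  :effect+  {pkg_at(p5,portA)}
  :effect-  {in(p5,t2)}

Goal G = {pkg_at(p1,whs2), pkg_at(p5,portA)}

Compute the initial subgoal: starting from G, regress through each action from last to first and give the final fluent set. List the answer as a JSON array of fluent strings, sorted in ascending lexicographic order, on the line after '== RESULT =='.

Regress step by step:
  through step 2 (unload(p5,t2,portA)): drop {pkg_at(p5,portA)}, keep {pkg_at(p1,whs2)}, require {in(p5,t2), truck_at(t2,portA)}
    → {in(p5,t2), pkg_at(p1,whs2), truck_at(t2,portA)}
  through step 1 (drive(t2,whs2,portA)): drop {truck_at(t2,portA)}, keep {in(p5,t2), pkg_at(p1,whs2)}, require {truck_at(t2,whs2)}
    → {in(p5,t2), pkg_at(p1,whs2), truck_at(t2,whs2)}

== RESULT ==
["in(p5,t2)", "pkg_at(p1,whs2)", "truck_at(t2,whs2)"]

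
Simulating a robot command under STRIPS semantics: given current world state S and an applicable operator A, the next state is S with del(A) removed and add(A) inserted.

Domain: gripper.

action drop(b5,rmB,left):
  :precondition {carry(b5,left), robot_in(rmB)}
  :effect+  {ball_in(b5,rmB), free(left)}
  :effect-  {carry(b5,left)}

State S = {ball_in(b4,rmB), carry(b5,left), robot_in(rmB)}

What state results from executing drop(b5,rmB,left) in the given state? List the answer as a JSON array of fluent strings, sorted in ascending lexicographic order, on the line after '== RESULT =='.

Compute (S \ del) ∪ add:
  pre ⊆ S: {carry(b5,left), robot_in(rmB)} ⊆ S  — applicable
  S \ del = {ball_in(b4,rmB), robot_in(rmB)}
  ∪ add   = {ball_in(b4,rmB), ball_in(b5,rmB), free(left), robot_in(rmB)}

== RESULT ==
["ball_in(b4,rmB)", "ball_in(b5,rmB)", "free(left)", "robot_in(rmB)"]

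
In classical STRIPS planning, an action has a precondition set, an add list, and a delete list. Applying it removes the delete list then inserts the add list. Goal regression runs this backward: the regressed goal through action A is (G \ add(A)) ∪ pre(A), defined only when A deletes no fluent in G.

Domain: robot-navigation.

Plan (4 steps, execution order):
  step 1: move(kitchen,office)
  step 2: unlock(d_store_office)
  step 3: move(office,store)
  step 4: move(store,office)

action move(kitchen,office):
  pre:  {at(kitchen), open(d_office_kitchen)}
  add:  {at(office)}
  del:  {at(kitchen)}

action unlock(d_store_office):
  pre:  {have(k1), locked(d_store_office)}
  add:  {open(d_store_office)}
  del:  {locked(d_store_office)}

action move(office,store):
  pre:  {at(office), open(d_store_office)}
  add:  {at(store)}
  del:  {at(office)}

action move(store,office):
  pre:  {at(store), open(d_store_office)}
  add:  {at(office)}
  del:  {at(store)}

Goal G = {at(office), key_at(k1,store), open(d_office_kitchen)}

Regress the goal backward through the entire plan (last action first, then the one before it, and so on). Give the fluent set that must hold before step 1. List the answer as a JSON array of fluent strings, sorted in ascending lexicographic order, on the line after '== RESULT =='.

Work backward from the goal:
  through step 4 (move(store,office)): drop {at(office)}, keep {key_at(k1,store), open(d_office_kitchen)}, require {at(store), open(d_store_office)}
    → {at(store), key_at(k1,store), open(d_office_kitchen), open(d_store_office)}
  through step 3 (move(office,store)): drop {at(store)}, keep {key_at(k1,store), open(d_office_kitchen), open(d_store_office)}, require {at(office), open(d_store_office)}
    → {at(office), key_at(k1,store), open(d_office_kitchen), open(d_store_office)}
  through step 2 (unlock(d_store_office)): drop {open(d_store_office)}, keep {at(office), key_at(k1,store), open(d_office_kitchen)}, require {have(k1), locked(d_store_office)}
    → {at(office), have(k1), key_at(k1,store), locked(d_store_office), open(d_office_kitchen)}
  through step 1 (move(kitchen,office)): drop {at(office)}, keep {have(k1), key_at(k1,store), locked(d_store_office), open(d_office_kitchen)}, require {at(kitchen), open(d_office_kitchen)}
    → {at(kitchen), have(k1), key_at(k1,store), locked(d_store_office), open(d_office_kitchen)}

== RESULT ==
["at(kitchen)", "have(k1)", "key_at(k1,store)", "locked(d_store_office)", "open(d_office_kitchen)"]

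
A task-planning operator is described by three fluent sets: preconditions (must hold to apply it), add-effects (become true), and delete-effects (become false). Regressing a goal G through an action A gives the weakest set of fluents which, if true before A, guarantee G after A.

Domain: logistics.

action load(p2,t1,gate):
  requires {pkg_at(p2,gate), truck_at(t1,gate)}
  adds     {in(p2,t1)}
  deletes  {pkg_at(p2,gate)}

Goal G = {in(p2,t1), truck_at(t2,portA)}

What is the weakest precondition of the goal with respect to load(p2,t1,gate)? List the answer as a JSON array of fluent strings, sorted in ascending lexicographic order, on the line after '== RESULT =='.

Regress:
  G ∩ del = {}  (empty — regression defined)
  G \ add = {in(p2,t1), truck_at(t2,portA)} \ {in(p2,t1)} = {truck_at(t2,portA)}
  ∪ pre   = {truck_at(t2,portA)} ∪ {pkg_at(p2,gate), truck_at(t1,gate)}
          = {pkg_at(p2,gate), truck_at(t1,gate), truck_at(t2,portA)}

== RESULT ==
["pkg_at(p2,gate)", "truck_at(t1,gate)", "truck_at(t2,portA)"]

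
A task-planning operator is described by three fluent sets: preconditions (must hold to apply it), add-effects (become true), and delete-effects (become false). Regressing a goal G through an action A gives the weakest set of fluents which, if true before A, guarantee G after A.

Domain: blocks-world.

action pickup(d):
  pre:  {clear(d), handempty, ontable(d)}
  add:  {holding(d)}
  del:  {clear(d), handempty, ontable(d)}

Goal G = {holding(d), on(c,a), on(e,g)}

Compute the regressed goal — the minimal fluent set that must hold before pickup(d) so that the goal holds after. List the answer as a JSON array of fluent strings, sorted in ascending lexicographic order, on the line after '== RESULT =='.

Compute (G \ add) ∪ pre:
  G ∩ del = {}  (empty — regression defined)
  G \ add = {holding(d), on(c,a), on(e,g)} \ {holding(d)} = {on(c,a), on(e,g)}
  ∪ pre   = {on(c,a), on(e,g)} ∪ {clear(d), handempty, ontable(d)}
          = {clear(d), handempty, on(c,a), on(e,g), ontable(d)}

== RESULT ==
["clear(d)", "handempty", "on(c,a)", "on(e,g)", "ontable(d)"]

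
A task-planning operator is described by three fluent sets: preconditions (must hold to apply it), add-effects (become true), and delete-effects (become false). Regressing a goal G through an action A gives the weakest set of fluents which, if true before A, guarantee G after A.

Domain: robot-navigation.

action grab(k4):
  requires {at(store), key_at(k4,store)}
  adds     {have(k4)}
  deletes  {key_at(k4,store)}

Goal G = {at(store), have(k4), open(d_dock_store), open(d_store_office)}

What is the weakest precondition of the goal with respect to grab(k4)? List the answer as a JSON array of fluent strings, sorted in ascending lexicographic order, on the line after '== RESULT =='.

Compute (G \ add) ∪ pre:
  G ∩ del = {}  (empty — regression defined)
  G \ add = {at(store), have(k4), open(d_dock_store), open(d_store_office)} \ {have(k4)} = {at(store), open(d_dock_store), open(d_store_office)}
  ∪ pre   = {at(store), open(d_dock_store), open(d_store_office)} ∪ {at(store), key_at(k4,store)}
          = {at(store), key_at(k4,store), open(d_dock_store), open(d_store_office)}

== RESULT ==
["at(store)", "key_at(k4,store)", "open(d_dock_store)", "open(d_store_office)"]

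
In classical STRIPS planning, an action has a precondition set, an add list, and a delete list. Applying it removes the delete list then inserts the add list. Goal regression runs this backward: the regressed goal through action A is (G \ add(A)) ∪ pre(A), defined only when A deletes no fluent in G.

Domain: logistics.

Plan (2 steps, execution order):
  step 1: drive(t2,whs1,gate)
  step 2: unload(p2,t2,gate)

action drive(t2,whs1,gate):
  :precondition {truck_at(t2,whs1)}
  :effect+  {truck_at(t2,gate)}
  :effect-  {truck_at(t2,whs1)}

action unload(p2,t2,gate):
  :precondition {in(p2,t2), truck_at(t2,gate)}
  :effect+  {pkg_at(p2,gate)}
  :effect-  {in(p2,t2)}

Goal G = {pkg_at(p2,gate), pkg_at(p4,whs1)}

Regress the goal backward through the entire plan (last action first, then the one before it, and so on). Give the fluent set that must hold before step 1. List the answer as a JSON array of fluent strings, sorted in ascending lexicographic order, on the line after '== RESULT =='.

Regress step by step:
  through step 2 (unload(p2,t2,gate)): drop {pkg_at(p2,gate)}, keep {pkg_at(p4,whs1)}, require {in(p2,t2), truck_at(t2,gate)}
    → {in(p2,t2), pkg_at(p4,whs1), truck_at(t2,gate)}
  through step 1 (drive(t2,whs1,gate)): drop {truck_at(t2,gate)}, keep {in(p2,t2), pkg_at(p4,whs1)}, require {truck_at(t2,whs1)}
    → {in(p2,t2), pkg_at(p4,whs1), truck_at(t2,whs1)}

== RESULT ==
["in(p2,t2)", "pkg_at(p4,whs1)", "truck_at(t2,whs1)"]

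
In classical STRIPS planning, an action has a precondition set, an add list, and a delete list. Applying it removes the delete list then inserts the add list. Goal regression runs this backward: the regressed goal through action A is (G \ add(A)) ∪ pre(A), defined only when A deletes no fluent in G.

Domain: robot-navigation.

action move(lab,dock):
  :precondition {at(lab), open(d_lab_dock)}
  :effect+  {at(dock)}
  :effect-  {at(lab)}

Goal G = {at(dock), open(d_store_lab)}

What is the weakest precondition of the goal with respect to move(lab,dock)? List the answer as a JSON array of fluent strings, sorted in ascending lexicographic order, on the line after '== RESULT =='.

Compute (G \ add) ∪ pre:
  G ∩ del = {}  (empty — regression defined)
  G \ add = {at(dock), open(d_store_lab)} \ {at(dock)} = {open(d_store_lab)}
  ∪ pre   = {open(d_store_lab)} ∪ {at(lab), open(d_lab_dock)}
          = {at(lab), open(d_lab_dock), open(d_store_lab)}

== RESULT ==
["at(lab)", "open(d_lab_dock)", "open(d_store_lab)"]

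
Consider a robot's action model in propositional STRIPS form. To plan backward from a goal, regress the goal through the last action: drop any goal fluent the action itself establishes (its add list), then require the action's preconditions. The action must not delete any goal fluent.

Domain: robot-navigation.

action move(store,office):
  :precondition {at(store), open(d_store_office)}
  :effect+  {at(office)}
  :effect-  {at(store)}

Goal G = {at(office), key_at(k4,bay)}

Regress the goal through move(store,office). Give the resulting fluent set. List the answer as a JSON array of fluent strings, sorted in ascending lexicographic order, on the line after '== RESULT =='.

Regress:
  G ∩ del = {}  (empty — regression defined)
  G \ add = {at(office), key_at(k4,bay)} \ {at(office)} = {key_at(k4,bay)}
  ∪ pre   = {key_at(k4,bay)} ∪ {at(store), open(d_store_office)}
          = {at(store), key_at(k4,bay), open(d_store_office)}

== RESULT ==
["at(store)", "key_at(k4,bay)", "open(d_store_office)"]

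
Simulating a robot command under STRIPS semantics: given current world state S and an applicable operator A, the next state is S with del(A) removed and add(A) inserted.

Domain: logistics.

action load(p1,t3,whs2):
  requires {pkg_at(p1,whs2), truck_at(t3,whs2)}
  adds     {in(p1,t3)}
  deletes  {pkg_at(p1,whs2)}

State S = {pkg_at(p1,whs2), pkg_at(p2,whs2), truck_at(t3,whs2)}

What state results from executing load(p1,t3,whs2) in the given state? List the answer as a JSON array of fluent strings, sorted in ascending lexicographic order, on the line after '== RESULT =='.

Compute (S \ del) ∪ add:
  pre ⊆ S: {pkg_at(p1,whs2), truck_at(t3,whs2)} ⊆ S  — applicable
  S \ del = {pkg_at(p2,whs2), truck_at(t3,whs2)}
  ∪ add   = {in(p1,t3), pkg_at(p2,whs2), truck_at(t3,whs2)}

== RESULT ==
["in(p1,t3)", "pkg_at(p2,whs2)", "truck_at(t3,whs2)"]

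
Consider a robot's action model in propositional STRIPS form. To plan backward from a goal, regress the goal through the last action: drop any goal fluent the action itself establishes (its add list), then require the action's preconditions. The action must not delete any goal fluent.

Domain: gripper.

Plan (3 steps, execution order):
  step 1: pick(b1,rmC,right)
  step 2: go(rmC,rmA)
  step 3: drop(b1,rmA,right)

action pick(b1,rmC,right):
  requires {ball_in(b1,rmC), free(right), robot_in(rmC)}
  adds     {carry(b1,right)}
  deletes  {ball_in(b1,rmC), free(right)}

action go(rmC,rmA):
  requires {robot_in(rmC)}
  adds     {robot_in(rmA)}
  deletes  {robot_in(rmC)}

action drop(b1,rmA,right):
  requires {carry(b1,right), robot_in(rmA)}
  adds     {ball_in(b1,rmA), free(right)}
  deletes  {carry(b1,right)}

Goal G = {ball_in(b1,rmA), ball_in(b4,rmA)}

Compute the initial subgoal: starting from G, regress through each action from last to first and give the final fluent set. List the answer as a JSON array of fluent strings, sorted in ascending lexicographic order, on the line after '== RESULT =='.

Regress step by step:
  through step 3 (drop(b1,rmA,right)): drop {ball_in(b1,rmA)}, keep {ball_in(b4,rmA)}, require {carry(b1,right), robot_in(rmA)}
    → {ball_in(b4,rmA), carry(b1,right), robot_in(rmA)}
  through step 2 (go(rmC,rmA)): drop {robot_in(rmA)}, keep {ball_in(b4,rmA), carry(b1,right)}, require {robot_in(rmC)}
    → {ball_in(b4,rmA), carry(b1,right), robot_in(rmC)}
  through step 1 (pick(b1,rmC,right)): drop {carry(b1,right)}, keep {ball_in(b4,rmA), robot_in(rmC)}, require {ball_in(b1,rmC), free(right), robot_in(rmC)}
    → {ball_in(b1,rmC), ball_in(b4,rmA), free(right), robot_in(rmC)}

== RESULT ==
["ball_in(b1,rmC)", "ball_in(b4,rmA)", "free(right)", "robot_in(rmC)"]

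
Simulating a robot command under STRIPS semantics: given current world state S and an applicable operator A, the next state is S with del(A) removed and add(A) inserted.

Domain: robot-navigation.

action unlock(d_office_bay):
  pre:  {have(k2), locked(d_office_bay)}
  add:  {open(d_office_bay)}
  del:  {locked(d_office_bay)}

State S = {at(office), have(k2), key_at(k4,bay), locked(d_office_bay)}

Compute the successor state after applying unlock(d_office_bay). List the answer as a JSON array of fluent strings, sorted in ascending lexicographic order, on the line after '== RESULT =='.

Compute (S \ del) ∪ add:
  pre ⊆ S: {have(k2), locked(d_office_bay)} ⊆ S  — applicable
  S \ del = {at(office), have(k2), key_at(k4,bay)}
  ∪ add   = {at(office), have(k2), key_at(k4,bay), open(d_office_bay)}

== RESULT ==
["at(office)", "have(k2)", "key_at(k4,bay)", "open(d_office_bay)"]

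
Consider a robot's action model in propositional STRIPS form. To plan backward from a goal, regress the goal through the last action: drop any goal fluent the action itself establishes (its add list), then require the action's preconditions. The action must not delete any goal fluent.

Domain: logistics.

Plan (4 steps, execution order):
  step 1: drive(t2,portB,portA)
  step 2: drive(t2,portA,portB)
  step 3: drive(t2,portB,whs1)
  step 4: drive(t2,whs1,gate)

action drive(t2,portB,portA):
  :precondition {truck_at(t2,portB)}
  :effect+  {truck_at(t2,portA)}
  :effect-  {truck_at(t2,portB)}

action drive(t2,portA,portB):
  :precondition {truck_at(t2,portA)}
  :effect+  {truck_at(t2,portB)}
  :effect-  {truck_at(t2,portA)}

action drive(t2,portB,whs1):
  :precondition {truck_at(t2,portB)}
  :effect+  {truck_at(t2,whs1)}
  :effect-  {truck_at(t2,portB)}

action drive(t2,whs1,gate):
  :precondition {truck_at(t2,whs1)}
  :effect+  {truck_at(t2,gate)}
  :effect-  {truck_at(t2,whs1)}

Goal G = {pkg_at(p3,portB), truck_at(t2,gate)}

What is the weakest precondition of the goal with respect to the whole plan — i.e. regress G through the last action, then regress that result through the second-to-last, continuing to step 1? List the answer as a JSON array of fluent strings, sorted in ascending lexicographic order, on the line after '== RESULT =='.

Regress step by step:
  through step 4 (drive(t2,whs1,gate)): drop {truck_at(t2,gate)}, keep {pkg_at(p3,portB)}, require {truck_at(t2,whs1)}
    → {pkg_at(p3,portB), truck_at(t2,whs1)}
  through step 3 (drive(t2,portB,whs1)): drop {truck_at(t2,whs1)}, keep {pkg_at(p3,portB)}, require {truck_at(t2,portB)}
    → {pkg_at(p3,portB), truck_at(t2,portB)}
  through step 2 (drive(t2,portA,portB)): drop {truck_at(t2,portB)}, keep {pkg_at(p3,portB)}, require {truck_at(t2,portA)}
    → {pkg_at(p3,portB), truck_at(t2,portA)}
  through step 1 (drive(t2,portB,portA)): drop {truck_at(t2,portA)}, keep {pkg_at(p3,portB)}, require {truck_at(t2,portB)}
    → {pkg_at(p3,portB), truck_at(t2,portB)}

== RESULT ==
["pkg_at(p3,portB)", "truck_at(t2,portB)"]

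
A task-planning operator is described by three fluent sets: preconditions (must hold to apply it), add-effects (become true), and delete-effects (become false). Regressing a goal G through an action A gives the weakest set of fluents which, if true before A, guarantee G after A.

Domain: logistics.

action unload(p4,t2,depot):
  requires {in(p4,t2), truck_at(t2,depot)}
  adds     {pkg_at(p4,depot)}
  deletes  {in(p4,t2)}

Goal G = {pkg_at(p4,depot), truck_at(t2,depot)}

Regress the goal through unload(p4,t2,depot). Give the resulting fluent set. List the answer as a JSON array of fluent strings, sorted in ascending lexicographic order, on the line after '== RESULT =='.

Compute (G \ add) ∪ pre:
  G ∩ del = {}  (empty — regression defined)
  G \ add = {pkg_at(p4,depot), truck_at(t2,depot)} \ {pkg_at(p4,depot)} = {truck_at(t2,depot)}
  ∪ pre   = {truck_at(t2,depot)} ∪ {in(p4,t2), truck_at(t2,depot)}
          = {in(p4,t2), truck_at(t2,depot)}

== RESULT ==
["in(p4,t2)", "truck_at(t2,depot)"]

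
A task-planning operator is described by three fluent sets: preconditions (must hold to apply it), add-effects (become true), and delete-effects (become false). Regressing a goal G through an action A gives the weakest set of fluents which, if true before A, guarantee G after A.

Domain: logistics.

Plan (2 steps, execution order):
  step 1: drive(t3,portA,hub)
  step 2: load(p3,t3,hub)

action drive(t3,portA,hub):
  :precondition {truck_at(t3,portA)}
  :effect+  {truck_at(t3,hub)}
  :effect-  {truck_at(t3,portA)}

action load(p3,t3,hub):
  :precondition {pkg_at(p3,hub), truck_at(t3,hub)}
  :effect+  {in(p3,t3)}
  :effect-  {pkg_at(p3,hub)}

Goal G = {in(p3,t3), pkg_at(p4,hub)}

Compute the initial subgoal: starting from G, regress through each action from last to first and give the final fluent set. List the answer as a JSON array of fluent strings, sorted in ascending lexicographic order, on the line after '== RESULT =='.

Regress step by step:
  through step 2 (load(p3,t3,hub)): drop {in(p3,t3)}, keep {pkg_at(p4,hub)}, require {pkg_at(p3,hub), truck_at(t3,hub)}
    → {pkg_at(p3,hub), pkg_at(p4,hub), truck_at(t3,hub)}
  through step 1 (drive(t3,portA,hub)): drop {truck_at(t3,hub)}, keep {pkg_at(p3,hub), pkg_at(p4,hub)}, require {truck_at(t3,portA)}
    → {pkg_at(p3,hub), pkg_at(p4,hub), truck_at(t3,portA)}

== RESULT ==
["pkg_at(p3,hub)", "pkg_at(p4,hub)", "truck_at(t3,portA)"]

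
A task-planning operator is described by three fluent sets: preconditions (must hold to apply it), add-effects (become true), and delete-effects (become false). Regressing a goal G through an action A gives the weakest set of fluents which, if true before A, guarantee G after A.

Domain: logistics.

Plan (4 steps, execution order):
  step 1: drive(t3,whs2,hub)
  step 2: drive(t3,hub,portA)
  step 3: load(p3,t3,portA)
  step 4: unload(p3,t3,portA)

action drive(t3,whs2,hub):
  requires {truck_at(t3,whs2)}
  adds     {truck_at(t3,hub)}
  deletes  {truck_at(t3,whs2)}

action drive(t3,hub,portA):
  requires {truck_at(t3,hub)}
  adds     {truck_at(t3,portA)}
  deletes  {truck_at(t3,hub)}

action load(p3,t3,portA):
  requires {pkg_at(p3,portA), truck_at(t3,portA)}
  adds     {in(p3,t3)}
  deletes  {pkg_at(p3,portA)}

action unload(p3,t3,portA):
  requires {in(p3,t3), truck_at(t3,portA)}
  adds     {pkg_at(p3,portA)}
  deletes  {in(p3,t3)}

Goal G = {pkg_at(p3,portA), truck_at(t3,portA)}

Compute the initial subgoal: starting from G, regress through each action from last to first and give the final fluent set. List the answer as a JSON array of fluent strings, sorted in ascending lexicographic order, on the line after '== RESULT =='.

Work backward from the goal:
  through step 4 (unload(p3,t3,portA)): drop {pkg_at(p3,portA)}, keep {truck_at(t3,portA)}, require {in(p3,t3), truck_at(t3,portA)}
    → {in(p3,t3), truck_at(t3,portA)}
  through step 3 (load(p3,t3,portA)): drop {in(p3,t3)}, keep {truck_at(t3,portA)}, require {pkg_at(p3,portA), truck_at(t3,portA)}
    → {pkg_at(p3,portA), truck_at(t3,portA)}
  through step 2 (drive(t3,hub,portA)): drop {truck_at(t3,portA)}, keep {pkg_at(p3,portA)}, require {truck_at(t3,hub)}
    → {pkg_at(p3,portA), truck_at(t3,hub)}
  through step 1 (drive(t3,whs2,hub)): drop {truck_at(t3,hub)}, keep {pkg_at(p3,portA)}, require {truck_at(t3,whs2)}
    → {pkg_at(p3,portA), truck_at(t3,whs2)}

== RESULT ==
["pkg_at(p3,portA)", "truck_at(t3,whs2)"]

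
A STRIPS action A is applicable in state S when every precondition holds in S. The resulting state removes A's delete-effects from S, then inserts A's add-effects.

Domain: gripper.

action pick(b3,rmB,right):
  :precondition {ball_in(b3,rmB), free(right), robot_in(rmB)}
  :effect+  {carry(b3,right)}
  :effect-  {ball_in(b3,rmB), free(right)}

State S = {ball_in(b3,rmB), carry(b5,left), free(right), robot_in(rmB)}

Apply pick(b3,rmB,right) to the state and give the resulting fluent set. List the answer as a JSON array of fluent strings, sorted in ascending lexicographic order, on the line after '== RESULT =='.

Progress:
  pre ⊆ S: {ball_in(b3,rmB), free(right), robot_in(rmB)} ⊆ S  — applicable
  S \ del = {carry(b5,left), robot_in(rmB)}
  ∪ add   = {carry(b3,right), carry(b5,left), robot_in(rmB)}

== RESULT ==
["carry(b3,right)", "carry(b5,left)", "robot_in(rmB)"]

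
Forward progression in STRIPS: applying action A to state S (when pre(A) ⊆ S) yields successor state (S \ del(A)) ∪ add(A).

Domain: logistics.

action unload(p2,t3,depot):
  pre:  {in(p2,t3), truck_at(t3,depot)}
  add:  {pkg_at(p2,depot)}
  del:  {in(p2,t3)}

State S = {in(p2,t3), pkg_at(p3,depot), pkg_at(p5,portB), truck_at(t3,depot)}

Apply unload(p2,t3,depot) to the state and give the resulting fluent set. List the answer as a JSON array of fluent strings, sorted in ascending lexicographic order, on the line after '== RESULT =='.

Compute (S \ del) ∪ add:
  pre ⊆ S: {in(p2,t3), truck_at(t3,depot)} ⊆ S  — applicable
  S \ del = {pkg_at(p3,depot), pkg_at(p5,portB), truck_at(t3,depot)}
  ∪ add   = {pkg_at(p2,depot), pkg_at(p3,depot), pkg_at(p5,portB), truck_at(t3,depot)}

== RESULT ==
["pkg_at(p2,depot)", "pkg_at(p3,depot)", "pkg_at(p5,portB)", "truck_at(t3,depot)"]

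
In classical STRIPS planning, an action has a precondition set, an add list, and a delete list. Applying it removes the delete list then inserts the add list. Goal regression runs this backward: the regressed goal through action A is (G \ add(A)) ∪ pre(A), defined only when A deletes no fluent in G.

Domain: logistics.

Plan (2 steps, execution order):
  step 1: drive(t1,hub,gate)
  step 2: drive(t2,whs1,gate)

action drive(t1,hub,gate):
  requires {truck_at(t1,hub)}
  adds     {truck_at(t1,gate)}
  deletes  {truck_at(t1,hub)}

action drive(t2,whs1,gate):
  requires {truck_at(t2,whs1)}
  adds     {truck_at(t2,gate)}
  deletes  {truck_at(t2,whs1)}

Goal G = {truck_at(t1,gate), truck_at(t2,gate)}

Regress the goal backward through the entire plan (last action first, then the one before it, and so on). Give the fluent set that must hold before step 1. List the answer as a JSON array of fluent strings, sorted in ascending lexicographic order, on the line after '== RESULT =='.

Regress step by step:
  through step 2 (drive(t2,whs1,gate)): drop {truck_at(t2,gate)}, keep {truck_at(t1,gate)}, require {truck_at(t2,whs1)}
    → {truck_at(t1,gate), truck_at(t2,whs1)}
  through step 1 (drive(t1,hub,gate)): drop {truck_at(t1,gate)}, keep {truck_at(t2,whs1)}, require {truck_at(t1,hub)}
    → {truck_at(t1,hub), truck_at(t2,whs1)}

== RESULT ==
["truck_at(t1,hub)", "truck_at(t2,whs1)"]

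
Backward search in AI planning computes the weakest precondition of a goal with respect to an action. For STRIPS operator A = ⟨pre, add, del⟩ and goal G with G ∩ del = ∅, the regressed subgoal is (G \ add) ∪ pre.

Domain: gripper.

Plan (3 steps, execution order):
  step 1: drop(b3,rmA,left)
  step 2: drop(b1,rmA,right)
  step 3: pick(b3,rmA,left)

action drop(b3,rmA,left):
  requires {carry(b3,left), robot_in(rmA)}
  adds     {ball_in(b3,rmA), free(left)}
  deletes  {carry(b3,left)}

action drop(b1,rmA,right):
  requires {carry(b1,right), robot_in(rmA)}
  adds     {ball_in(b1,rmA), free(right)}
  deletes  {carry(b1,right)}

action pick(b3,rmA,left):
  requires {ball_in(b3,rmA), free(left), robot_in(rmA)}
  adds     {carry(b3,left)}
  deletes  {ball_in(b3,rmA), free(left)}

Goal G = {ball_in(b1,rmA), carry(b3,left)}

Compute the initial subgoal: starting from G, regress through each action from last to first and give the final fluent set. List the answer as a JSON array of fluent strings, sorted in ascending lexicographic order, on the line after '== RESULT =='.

Work backward from the goal:
  through step 3 (pick(b3,rmA,left)): drop {carry(b3,left)}, keep {ball_in(b1,rmA)}, require {ball_in(b3,rmA), free(left), robot_in(rmA)}
    → {ball_in(b1,rmA), ball_in(b3,rmA), free(left), robot_in(rmA)}
  through step 2 (drop(b1,rmA,right)): drop {ball_in(b1,rmA)}, keep {ball_in(b3,rmA), free(left), robot_in(rmA)}, require {carry(b1,right), robot_in(rmA)}
    → {ball_in(b3,rmA), carry(b1,right), free(left), robot_in(rmA)}
  through step 1 (drop(b3,rmA,left)): drop {ball_in(b3,rmA), free(left)}, keep {carry(b1,right), robot_in(rmA)}, require {carry(b3,left), robot_in(rmA)}
    → {carry(b1,right), carry(b3,left), robot_in(rmA)}

== RESULT ==
["carry(b1,right)", "carry(b3,left)", "robot_in(rmA)"]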